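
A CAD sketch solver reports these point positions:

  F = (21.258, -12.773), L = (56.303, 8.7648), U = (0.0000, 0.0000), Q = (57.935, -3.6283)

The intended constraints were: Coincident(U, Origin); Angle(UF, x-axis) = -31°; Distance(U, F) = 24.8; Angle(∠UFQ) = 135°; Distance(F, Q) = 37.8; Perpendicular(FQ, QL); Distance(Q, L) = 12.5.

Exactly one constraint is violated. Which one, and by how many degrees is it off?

Perpendicular(FQ, QL) — off by 6.50°.

U = (0.00, 0.00) ✓; UF at -31.00° ✓; |UF| = 24.80 ✓; ∠UFQ = 135.0° ✓; |FQ| = 37.80 ✓; ∠(FQ, QL) = 83.50° ✗; |QL| = 12.50 ✓.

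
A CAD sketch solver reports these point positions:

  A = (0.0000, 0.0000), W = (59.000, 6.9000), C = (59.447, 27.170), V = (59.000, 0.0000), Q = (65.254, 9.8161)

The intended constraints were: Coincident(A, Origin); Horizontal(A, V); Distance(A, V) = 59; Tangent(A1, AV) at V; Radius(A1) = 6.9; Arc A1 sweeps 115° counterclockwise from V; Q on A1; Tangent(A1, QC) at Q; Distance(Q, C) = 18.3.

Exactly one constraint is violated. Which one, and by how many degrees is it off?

Tangent(A1, QC) at Q — off by 6.50°.

A = (0.00, 0.00) ✓; A.y = 0.00, V.y = 0.00 ✓; |AV| = 59.00 ✓; ∠(WV, VA) = 90.00° ✓; |WV| = 6.900 ✓; bearing(W→Q) − bearing(W→V) = 115.0° ✓; |WQ| = 6.900 ✓; ∠(WQ, QC) = 96.50° ✗; |QC| = 18.30 ✓.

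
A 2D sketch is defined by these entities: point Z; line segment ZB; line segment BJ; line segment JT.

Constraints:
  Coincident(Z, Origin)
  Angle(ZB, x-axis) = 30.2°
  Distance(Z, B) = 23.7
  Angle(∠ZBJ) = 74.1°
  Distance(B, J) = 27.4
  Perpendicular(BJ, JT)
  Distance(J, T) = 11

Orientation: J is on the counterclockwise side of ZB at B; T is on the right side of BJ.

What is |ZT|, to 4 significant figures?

39.74

Z is at the origin; ZB runs at 30.2° with length 23.7, so B = 23.7·(cos 30.2°, sin 30.2°) = (20.48, 11.92). ∠ZBJ = 74.1°, so BJ runs at 30.2° + (180° − 74.1°) = 136.1° from the x-axis; with |BJ| = 27.4, J = B + 27.4·(cos 136.1°, sin 136.1°) = (0.7402, 30.92). The perpendicularity gives JT at right angles to BJ; with |JT| = 11.0 on the right of BJ, T = J + 11.0·(0.6934, 0.7206) = (8.368, 38.85). Then |ZT| = |T − Z| = 39.74.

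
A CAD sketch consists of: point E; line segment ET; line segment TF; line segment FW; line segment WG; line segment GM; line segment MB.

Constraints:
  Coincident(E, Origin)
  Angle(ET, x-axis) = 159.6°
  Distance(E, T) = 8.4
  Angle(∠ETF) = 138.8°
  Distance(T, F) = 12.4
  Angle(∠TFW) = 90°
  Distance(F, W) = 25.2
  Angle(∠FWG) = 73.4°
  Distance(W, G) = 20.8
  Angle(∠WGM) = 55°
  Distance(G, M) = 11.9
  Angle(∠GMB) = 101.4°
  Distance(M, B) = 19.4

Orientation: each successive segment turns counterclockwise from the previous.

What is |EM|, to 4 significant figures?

10.29

E is at the origin; ET runs at 159.6° with length 8.4, so T = (-7.873, 2.928). ∠ETF = 138.8° gives TF at -159.2° from the x-axis; with |TF| = 12.4, F = (-19.47, -1.475). ∠TFW = 90.0° gives FW at -69.20° from the x-axis; with |FW| = 25.2, W = (-10.52, -25.03). ∠FWG = 73.4° gives WG at 37.40° from the x-axis; with |WG| = 20.8, G = (6.008, -12.40). ∠WGM = 55.0° gives GM at 162.4° from the x-axis; with |GM| = 11.9, M = (-5.335, -8.801). Then |EM| = |M − E| = 10.29.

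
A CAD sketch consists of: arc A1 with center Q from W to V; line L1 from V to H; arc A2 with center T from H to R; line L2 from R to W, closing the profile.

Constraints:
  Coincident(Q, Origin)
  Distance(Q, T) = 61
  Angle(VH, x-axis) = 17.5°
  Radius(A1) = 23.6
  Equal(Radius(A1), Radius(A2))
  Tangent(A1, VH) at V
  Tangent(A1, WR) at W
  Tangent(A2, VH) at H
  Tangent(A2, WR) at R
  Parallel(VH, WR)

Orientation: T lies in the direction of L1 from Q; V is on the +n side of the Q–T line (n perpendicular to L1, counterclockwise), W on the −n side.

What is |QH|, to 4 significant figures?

65.41

Tangency of A1 to both parallel lines with radius 23.6 puts V and W at Q ± 23.6·n: V = (-7.097, 22.51), W = (7.097, -22.51). Equal radii place H and R the same way about T: H = T + 23.6·n = (51.08, 40.85), R = T − 23.6·n = (65.27, -4.165). Then |QH| = |H − Q| = 65.41.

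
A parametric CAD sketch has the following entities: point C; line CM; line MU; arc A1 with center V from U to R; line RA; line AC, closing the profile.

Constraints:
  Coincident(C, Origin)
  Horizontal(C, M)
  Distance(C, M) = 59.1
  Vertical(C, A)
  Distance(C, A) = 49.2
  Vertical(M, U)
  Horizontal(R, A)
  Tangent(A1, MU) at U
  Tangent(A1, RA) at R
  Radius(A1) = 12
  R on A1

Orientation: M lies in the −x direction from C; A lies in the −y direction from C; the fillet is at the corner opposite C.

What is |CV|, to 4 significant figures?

60.02

CA is vertical with |CA| = 49.2 and A on the −y side, so A = (0.000, -49.20). The virtual corner opposite C is at (-59.10, -49.20). The tangent condition forces VU to be normal to MU and since A1 is tangent to RA there, VR ⟂ RA, with radius 12.0, so the center V sits 12.0 in from both sides at V = (-47.10, -37.20). Then |CV| = |V − C| = 60.02.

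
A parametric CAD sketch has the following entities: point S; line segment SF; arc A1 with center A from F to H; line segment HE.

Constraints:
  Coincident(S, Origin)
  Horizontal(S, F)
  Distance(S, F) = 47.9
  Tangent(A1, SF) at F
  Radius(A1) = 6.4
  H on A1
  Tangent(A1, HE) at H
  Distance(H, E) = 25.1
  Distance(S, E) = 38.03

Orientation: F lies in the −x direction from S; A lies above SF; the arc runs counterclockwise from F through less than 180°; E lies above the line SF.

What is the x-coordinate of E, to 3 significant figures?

-29.2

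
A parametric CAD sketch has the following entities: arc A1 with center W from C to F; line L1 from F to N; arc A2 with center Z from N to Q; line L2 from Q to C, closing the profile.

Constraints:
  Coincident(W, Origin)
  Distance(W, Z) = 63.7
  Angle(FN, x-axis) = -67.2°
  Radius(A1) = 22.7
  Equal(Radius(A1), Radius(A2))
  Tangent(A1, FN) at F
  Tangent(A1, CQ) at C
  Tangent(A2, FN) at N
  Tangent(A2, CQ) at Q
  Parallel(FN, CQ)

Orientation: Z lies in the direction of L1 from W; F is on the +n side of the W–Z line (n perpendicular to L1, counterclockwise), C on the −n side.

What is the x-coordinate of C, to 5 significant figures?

-20.926

The slot axis is L1's direction at -67.2°, so u = (cos -67.2°, sin -67.2°) = (0.38752, -0.92186) and n = (−sin -67.2°, cos -67.2°) = (0.92186, 0.38752). W is at the origin and Z lies 63.7 along u from W, so Z = 63.7·u = (24.685, -58.723). Tangency of A1 to both parallel lines with radius 22.7 puts F and C at W ± 22.7·n: F = (20.926, 8.7966), C = (-20.926, -8.7966). So C.x = -20.926.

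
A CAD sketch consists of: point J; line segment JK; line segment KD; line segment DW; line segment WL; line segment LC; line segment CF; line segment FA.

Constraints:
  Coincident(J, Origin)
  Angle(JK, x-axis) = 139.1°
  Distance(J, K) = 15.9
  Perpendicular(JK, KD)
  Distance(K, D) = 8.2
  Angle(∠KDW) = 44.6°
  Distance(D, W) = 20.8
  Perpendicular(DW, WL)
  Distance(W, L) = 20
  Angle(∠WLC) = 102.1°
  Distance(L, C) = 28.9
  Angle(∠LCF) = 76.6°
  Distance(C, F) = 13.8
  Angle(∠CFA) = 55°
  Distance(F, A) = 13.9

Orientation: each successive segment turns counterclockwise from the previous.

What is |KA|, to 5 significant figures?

14.840

J is at the origin; JK runs at 139.1° with length 15.9, so K = (-12.018, 10.410). JK is perpendicular to KD, so KD runs at -130.90°; with |KD| = 8.2, D = (-17.387, 4.2124). ∠KDW = 44.6° gives DW at 4.5000° from the x-axis; with |DW| = 20.8, W = (3.3489, 5.8443). The perpendicularity gives WL at right angles to DW, so WL runs at 94.500°; with |WL| = 20.0, L = (1.7798, 25.783). ∠WLC = 102.1° gives LC at 172.40° from the x-axis; with |LC| = 28.9, C = (-26.866, 29.605). ∠LCF = 76.6° gives CF at -84.200° from the x-axis; with |CF| = 13.8, F = (-25.472, 15.876). ∠CFA = 55.0° gives FA at 40.800° from the x-axis; with |FA| = 13.9, A = (-14.950, 24.958). Then |KA| = |A − K| = 14.840.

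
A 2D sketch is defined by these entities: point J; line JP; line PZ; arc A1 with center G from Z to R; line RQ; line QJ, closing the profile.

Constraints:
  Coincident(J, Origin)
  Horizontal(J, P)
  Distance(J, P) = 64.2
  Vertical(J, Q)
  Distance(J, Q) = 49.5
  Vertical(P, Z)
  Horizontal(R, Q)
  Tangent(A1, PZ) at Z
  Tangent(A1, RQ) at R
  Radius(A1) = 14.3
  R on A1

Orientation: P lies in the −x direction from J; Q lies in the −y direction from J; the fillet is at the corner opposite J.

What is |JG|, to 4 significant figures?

61.07

J is at the origin; J and P share the same y with |JP| = 64.2 and P on the −x side, so P = (-64.20, 0.000). JQ is vertical with |JQ| = 49.5 and Q on the −y side, so Q = (0.000, -49.50). The virtual corner opposite J is at (-64.20, -49.50). A1 meets PZ tangentially, so GZ is at right angles to PZ and A1 meets RQ tangentially, so GR is at right angles to RQ, with radius 14.3, so the center G sits 14.3 in from both sides at G = (-49.90, -35.20). Then |JG| = |G − J| = 61.07.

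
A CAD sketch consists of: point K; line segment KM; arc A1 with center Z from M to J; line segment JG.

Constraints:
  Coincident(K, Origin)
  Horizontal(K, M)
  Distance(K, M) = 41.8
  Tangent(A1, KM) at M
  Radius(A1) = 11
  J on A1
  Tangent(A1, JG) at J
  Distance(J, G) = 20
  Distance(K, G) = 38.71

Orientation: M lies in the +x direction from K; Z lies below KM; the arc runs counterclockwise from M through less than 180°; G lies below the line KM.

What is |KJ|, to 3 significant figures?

32.2

Checks: |ZJ| = 11.00 ✓; ∠(ZJ, JG) = 90.00° ✓; |JG| = 20.00 ✓; |KG| = 38.71 ✓.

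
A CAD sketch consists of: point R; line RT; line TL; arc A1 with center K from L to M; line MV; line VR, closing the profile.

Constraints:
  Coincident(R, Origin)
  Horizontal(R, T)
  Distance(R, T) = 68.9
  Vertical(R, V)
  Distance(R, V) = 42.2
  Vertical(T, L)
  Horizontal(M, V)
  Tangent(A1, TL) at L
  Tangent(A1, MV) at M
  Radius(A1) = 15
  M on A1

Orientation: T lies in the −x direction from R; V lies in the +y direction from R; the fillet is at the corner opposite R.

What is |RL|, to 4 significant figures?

74.07

R is at the origin; RT is horizontal with |RT| = 68.9 and T on the −x side, so T = (-68.90, 0.000). RV is vertical with |RV| = 42.2 and V on the +y side, so V = (0.000, 42.20). The virtual corner opposite R is at (-68.90, 42.20). Since A1 is tangent to TL there, KL ⟂ TL and tangency of A1 to MV means the radius KM is perpendicular to MV, with radius 15.0, so the center K sits 15.0 in from both sides at K = (-53.90, 27.20). That places the tangent points at L = (-68.90, 27.20) on TL and M = (-53.90, 42.20) on MV. Then |RL| = |L − R| = 74.07.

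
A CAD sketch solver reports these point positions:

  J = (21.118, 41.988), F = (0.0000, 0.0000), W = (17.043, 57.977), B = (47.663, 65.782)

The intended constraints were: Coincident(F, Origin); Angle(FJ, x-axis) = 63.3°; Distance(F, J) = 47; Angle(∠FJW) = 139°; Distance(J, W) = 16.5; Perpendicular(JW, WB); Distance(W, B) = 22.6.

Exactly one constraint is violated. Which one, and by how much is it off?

Distance(W, B) = 22.6 — off by 9.00.

F = (0.00, 0.00) ✓; FJ at 63.30° ✓; |FJ| = 47.00 ✓; ∠FJW = 139.0° ✓; |JW| = 16.50 ✓; ∠(JW, WB) = 90.00° ✓; |WB| = 31.60 ✗.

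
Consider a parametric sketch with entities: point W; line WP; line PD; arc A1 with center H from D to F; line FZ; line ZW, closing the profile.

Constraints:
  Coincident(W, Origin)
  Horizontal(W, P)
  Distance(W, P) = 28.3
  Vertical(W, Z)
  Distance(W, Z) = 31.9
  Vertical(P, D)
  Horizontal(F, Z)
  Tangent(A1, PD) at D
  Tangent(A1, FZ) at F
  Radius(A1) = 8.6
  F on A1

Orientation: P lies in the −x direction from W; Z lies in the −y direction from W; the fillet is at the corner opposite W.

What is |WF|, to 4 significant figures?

37.49

W is at the origin; WP is horizontal with |WP| = 28.3 and P on the −x side, so P = (-28.30, 0.000). W and Z share the same x with |WZ| = 31.9 and Z on the −y side, so Z = (0.000, -31.90). The virtual corner opposite W is at (-28.30, -31.90). Tangency of A1 to PD means the radius HD is perpendicular to PD and the tangent condition forces HF to be normal to FZ, with radius 8.6, so the center H sits 8.6 in from both sides at H = (-19.70, -23.30). That places the tangent points at D = (-28.30, -23.30) on PD and F = (-19.70, -31.90) on FZ. Then |WF| = |F − W| = 37.49.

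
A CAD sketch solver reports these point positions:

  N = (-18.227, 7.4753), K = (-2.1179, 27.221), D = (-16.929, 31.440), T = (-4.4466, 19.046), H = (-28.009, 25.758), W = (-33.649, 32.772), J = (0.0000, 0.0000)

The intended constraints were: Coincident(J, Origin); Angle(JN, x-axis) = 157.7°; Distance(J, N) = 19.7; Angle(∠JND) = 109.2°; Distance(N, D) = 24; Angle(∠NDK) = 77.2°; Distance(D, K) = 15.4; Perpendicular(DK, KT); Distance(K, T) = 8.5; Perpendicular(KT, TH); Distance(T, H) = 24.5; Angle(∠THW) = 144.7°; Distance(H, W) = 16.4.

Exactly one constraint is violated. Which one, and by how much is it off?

Distance(H, W) = 16.4 — off by 7.40.

J = (0.00, 0.00) ✓; JN at 157.7° ✓; |JN| = 19.70 ✓; ∠JND = 109.2° ✓; |ND| = 24.00 ✓; ∠NDK = 77.20° ✓; |DK| = 15.40 ✓; ∠(DK, KT) = 90.00° ✓; |KT| = 8.500 ✓; ∠(KT, TH) = 90.00° ✓; |TH| = 24.50 ✓; ∠THW = 144.7° ✓; |HW| = 9.000 ✗.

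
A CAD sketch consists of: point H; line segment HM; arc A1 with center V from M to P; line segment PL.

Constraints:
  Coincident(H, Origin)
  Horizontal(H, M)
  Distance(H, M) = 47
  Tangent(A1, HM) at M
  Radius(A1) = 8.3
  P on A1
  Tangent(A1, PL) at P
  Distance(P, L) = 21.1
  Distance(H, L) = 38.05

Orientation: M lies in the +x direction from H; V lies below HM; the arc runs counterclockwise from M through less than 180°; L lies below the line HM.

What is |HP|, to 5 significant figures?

39.860

Checks: |VP| = 8.300 ✓; ∠(VP, PL) = 90.00° ✓; |PL| = 21.10 ✓; |HL| = 38.05 ✓.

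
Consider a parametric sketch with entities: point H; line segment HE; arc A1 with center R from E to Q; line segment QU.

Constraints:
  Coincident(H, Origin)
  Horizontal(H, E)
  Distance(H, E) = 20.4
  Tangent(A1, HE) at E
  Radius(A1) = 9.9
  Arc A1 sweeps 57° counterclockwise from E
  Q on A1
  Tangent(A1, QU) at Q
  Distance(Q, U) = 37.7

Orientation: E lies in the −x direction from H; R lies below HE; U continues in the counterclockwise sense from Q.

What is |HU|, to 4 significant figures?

61.07

H is at the origin; HE is horizontal with |HE| = 20.4 and E on the −x side, so E = (-20.40, 0.000). Since A1 is tangent to HE there, RE ⟂ HE, so R = E + (0, -9.9) = (-20.40, -9.900). On A1, E sits at bearing 90° from R; a 57° counterclockwise sweep puts Q at bearing 147°, so Q = R + 9.9·(cos 147°, sin 147°) = (-28.70, -4.508). Since A1 is tangent to QU there, RQ ⟂ QU, so QU runs along (−sin 147°, cos 147°); with |QU| = 37.7, U = (-49.24, -36.13). Then |HU| = |U − H| = 61.07.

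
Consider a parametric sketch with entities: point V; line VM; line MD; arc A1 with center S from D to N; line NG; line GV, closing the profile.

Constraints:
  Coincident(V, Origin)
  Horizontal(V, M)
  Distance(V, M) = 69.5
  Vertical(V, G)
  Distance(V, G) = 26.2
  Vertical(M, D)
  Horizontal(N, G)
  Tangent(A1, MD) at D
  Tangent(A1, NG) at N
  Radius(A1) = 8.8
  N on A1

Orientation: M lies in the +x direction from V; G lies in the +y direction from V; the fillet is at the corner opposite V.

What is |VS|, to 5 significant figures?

63.145

V is at the origin; V and M share the same y with |VM| = 69.5 and M on the +x side, so M = (69.500, 0.0000). VG is vertical with |VG| = 26.2 and G on the +y side, so G = (0.0000, 26.200). The virtual corner opposite V is at (69.500, 26.200). A1 meets MD tangentially, so SD is at right angles to MD and A1 meets NG tangentially, so SN is at right angles to NG, with radius 8.8, so the center S sits 8.8 in from both sides at S = (60.700, 17.400). Then |VS| = |S − V| = 63.145.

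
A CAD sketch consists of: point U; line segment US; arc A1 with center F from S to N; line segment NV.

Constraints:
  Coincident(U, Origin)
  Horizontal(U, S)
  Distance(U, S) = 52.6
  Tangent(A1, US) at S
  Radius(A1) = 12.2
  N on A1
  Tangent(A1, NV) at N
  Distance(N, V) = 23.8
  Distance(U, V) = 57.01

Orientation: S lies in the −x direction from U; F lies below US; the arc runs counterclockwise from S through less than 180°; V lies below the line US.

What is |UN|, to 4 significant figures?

64.40

Checks: |FN| = 12.20 ✓; ∠(FN, NV) = 90.00° ✓; |NV| = 23.80 ✓; |UV| = 57.01 ✓.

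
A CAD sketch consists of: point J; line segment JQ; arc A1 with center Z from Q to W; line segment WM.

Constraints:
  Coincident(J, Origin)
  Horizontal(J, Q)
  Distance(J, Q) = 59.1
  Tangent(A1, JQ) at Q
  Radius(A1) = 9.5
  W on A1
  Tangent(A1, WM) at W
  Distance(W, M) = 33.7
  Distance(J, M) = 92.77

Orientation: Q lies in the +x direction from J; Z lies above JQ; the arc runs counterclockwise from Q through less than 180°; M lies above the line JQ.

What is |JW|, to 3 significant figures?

66.5

Checks: |ZW| = 9.500 ✓; ∠(ZW, WM) = 90.00° ✓; |WM| = 33.70 ✓; |JM| = 92.77 ✓.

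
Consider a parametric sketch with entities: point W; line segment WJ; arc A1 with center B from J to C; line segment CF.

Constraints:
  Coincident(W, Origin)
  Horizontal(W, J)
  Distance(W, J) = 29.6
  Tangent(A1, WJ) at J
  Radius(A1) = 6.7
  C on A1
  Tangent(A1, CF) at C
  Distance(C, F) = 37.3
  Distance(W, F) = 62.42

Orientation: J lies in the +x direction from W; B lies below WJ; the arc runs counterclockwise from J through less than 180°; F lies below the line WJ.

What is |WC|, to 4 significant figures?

26.77

Checks: W = (0.00, 0.00) ✓; |BC| = 6.700 ✓; ∠(BC, CF) = 90.00° ✓; |CF| = 37.30 ✓; |WF| = 62.42 ✓.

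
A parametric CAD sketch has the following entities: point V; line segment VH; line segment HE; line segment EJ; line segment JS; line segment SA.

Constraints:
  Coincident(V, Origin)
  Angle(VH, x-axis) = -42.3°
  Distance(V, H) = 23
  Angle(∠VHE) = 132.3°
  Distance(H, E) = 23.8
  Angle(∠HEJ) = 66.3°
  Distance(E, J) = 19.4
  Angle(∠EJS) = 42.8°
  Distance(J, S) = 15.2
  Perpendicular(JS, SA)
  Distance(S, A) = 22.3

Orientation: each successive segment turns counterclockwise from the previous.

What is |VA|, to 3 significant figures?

52.0

∠EJS = 42.8° gives JS at -104° from the x-axis; with |JS| = 15.2, S = (27.7, -11.1). JS ⟂ SA, so SA runs at -13.7°; with |SA| = 22.3, A = (49.3, -16.3). Then |VA| = |A − V| = 52.0.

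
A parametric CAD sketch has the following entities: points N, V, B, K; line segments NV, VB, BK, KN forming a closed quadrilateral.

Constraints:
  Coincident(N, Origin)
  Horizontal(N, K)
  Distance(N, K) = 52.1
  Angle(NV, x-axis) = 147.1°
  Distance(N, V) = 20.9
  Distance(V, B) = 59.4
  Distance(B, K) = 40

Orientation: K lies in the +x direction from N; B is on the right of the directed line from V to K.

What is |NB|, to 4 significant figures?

39.07

N is at the origin; NK is horizontal with |NK| = 52.1 and K in +x, so K = (52.1, 0). NV runs at 147.1° with |NV| = 20.9, so V = (-17.55, 11.35). B is determined by |VB| = 59.4 and |BK| = 40.0 together: it lies at the intersection of circle(V, 59.4) and circle(K, 40.0). With |VK| = 70.57, the foot of the radical line on VK is 48.95 from V and the perpendicular offset is √(59.4² − 48.95²) = 33.65. Taking the right-of-VK solution: B = (25.35, -29.74).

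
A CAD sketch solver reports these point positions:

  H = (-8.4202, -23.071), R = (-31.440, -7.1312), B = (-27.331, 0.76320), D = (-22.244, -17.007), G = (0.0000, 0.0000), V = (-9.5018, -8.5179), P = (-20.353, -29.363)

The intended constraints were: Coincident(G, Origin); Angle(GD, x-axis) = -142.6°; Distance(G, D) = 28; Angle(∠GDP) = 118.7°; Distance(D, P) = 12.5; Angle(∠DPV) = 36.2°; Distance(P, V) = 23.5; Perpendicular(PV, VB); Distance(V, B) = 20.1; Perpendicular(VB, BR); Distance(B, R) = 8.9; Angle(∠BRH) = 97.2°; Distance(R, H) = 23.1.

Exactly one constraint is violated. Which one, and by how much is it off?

Distance(R, H) = 23.1 — off by 4.90.

G = (0.00, 0.00) ✓; GD at -142.6° ✓; |GD| = 28.00 ✓; ∠GDP = 118.7° ✓; |DP| = 12.50 ✓; ∠DPV = 36.20° ✓; |PV| = 23.50 ✓; ∠(PV, VB) = 90.00° ✓; |VB| = 20.10 ✓; ∠(VB, BR) = 90.00° ✓; |BR| = 8.900 ✓; ∠BRH = 97.20° ✓; |RH| = 28.00 ✗.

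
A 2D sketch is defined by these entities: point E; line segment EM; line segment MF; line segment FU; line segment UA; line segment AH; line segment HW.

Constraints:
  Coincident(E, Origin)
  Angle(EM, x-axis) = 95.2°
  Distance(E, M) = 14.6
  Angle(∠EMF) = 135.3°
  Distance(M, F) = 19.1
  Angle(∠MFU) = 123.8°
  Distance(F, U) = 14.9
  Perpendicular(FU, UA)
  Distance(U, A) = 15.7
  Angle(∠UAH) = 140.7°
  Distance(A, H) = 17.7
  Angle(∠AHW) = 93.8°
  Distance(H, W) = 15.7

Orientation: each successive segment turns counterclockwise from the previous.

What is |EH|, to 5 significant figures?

11.582

FU ⟂ UA, so UA runs at -73.900°; with |UA| = 15.7, A = (-25.895, 7.6265). ∠UAH = 140.7° gives AH at -34.600° from the x-axis; with |AH| = 17.7, H = (-11.325, -2.4244). Then |EH| = |H − E| = 11.582.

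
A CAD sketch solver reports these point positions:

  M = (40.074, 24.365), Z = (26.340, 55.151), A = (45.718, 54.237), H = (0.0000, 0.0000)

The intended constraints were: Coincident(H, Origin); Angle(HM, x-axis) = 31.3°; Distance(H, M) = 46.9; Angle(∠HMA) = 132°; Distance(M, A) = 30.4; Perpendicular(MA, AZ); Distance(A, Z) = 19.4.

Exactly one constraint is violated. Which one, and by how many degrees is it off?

Perpendicular(MA, AZ) — off by 8.00°.

H = (0.00, 0.00) ✓; HM at 31.30° ✓; |HM| = 46.90 ✓; ∠HMA = 132.0° ✓; |MA| = 30.40 ✓; ∠(MA, AZ) = 98.00° ✗; |AZ| = 19.40 ✓.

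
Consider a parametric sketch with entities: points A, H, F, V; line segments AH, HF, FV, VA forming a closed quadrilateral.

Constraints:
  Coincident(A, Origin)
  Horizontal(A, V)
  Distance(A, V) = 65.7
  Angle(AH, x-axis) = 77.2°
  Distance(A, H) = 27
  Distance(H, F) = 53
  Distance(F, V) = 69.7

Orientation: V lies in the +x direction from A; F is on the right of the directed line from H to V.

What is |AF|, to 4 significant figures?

26.48

A is at the origin; AV is horizontal with |AV| = 65.7 and V in +x, so V = (65.7, 0). AH runs at 77.2° with |AH| = 27.0, so H = (5.982, 26.33). F is determined by |HF| = 53.0 and |FV| = 69.7 together: it lies at the intersection of circle(H, 53.0) and circle(V, 69.7). With |HV| = 65.26, the foot of the radical line on HV is 16.93 from H and the perpendicular offset is √(53.0² − 16.93²) = 50.22. Taking the right-of-HV solution: F = (1.216, -26.46).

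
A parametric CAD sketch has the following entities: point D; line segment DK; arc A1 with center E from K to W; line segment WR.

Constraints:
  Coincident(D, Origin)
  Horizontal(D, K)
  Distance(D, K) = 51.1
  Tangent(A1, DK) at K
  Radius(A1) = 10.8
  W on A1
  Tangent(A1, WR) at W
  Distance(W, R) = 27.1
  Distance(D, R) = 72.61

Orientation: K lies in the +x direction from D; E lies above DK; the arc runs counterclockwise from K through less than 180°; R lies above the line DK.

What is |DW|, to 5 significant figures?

62.832

Checks: |EK| = 10.80 ✓; |EW| = 10.80 ✓; ∠(EW, WR) = 90.00° ✓; |WR| = 27.10 ✓; |DR| = 72.61 ✓.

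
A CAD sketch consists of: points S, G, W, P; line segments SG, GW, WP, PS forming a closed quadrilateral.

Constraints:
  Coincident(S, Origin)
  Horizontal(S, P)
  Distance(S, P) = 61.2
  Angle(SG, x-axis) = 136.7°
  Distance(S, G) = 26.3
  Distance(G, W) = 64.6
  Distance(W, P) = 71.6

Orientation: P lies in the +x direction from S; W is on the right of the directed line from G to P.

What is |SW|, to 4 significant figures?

42.60

S is at the origin; S and P share the same y with |SP| = 61.2 and P in +x, so P = (61.2, 0). SG runs at 136.7° with |SG| = 26.3, so G = (-19.14, 18.04). W is determined by |GW| = 64.6 and |WP| = 71.6 together: it lies at the intersection of circle(G, 64.6) and circle(P, 71.6). With |GP| = 82.34, the foot of the radical line on GP is 35.38 from G and the perpendicular offset is √(64.6² − 35.38²) = 54.05. Taking the right-of-GP solution: W = (3.541, -42.45).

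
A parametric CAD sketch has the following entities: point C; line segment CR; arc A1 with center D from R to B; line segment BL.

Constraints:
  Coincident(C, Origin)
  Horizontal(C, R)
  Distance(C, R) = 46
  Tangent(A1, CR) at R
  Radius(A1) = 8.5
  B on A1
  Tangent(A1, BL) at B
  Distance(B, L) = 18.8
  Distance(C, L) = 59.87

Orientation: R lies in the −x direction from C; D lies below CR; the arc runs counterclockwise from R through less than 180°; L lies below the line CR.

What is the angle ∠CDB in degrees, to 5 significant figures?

174.15°

Checks: |DB| = 8.500 ✓; ∠(DB, BL) = 90.00° ✓; |BL| = 18.80 ✓; |CL| = 59.87 ✓.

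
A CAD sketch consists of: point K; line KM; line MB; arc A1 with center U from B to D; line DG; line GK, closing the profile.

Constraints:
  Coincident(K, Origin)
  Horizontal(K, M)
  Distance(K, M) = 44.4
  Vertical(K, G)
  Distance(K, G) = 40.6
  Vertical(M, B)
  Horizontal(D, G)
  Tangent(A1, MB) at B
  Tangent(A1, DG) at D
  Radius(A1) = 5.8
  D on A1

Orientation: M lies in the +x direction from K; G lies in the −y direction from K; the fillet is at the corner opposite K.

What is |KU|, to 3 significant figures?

52.0

K is at the origin; KM is horizontal with |KM| = 44.4 and M on the +x side, so M = (44.4, 0.00). K and G share the same x with |KG| = 40.6 and G on the −y side, so G = (0.00, -40.6). The virtual corner opposite K is at (44.4, -40.6). The tangent condition forces UB to be normal to MB and tangency of A1 to DG means the radius UD is perpendicular to DG, with radius 5.8, so the center U sits 5.8 in from both sides at U = (38.6, -34.8). Then |KU| = |U − K| = 52.0.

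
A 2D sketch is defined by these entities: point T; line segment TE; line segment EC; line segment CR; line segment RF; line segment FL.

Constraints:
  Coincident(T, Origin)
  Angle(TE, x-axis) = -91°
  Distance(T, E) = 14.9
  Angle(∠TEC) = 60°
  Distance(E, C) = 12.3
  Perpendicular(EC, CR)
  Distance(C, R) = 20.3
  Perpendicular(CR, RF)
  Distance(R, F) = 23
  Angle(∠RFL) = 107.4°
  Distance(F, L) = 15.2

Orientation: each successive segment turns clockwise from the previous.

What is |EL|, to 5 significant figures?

16.310

T is at the origin; TE runs at -91.0° with length 14.9, so E = (-0.26004, -14.898). ∠TEC = 60.0° gives EC at 149.00° from the x-axis; with |EC| = 12.3, C = (-10.803, -8.5628). EC ⟂ CR, so CR runs at 59.000°; with |CR| = 20.3, R = (-0.34793, 8.8377). The perpendicularity gives RF at right angles to CR, so RF runs at -31.000°; with |RF| = 23.0, F = (19.367, -3.0081). ∠RFL = 107.4° gives FL at -103.60° from the x-axis; with |FL| = 15.2, L = (15.793, -17.782). Then |EL| = |L − E| = 16.310.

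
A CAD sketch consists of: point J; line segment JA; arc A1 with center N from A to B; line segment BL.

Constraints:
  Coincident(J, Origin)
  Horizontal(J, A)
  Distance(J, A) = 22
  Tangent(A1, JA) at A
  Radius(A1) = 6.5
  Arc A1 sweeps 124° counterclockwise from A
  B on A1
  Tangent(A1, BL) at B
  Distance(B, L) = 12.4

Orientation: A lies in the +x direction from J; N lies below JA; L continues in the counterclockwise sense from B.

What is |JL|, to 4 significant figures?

31.16

On A1, A sits at bearing 90° from N; a 124° counterclockwise sweep puts B at bearing 214°, so B = N + 6.5·(cos 214°, sin 214°) = (16.61, -10.13). Since A1 is tangent to BL there, NB ⟂ BL, so BL runs along (−sin 214°, cos 214°); with |BL| = 12.4, L = (23.55, -20.41). Then |JL| = |L − J| = 31.16.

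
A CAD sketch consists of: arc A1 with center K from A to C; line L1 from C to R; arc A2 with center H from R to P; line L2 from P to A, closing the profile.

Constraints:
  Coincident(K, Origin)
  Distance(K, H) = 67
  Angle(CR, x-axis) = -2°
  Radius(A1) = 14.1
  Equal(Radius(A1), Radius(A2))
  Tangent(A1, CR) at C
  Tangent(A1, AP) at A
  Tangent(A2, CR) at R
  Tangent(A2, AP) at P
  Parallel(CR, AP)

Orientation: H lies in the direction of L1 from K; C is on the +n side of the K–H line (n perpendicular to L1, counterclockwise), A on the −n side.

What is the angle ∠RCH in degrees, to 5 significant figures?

11.884°

The slot axis is L1's direction at -2.0°, so u = (cos -2.0°, sin -2.0°) = (0.99939, -0.034899) and n = (−sin -2.0°, cos -2.0°) = (0.034899, 0.99939). K is at the origin and H lies 67.0 along u from K, so H = 67.0·u = (66.959, -2.3383). Tangency of A1 to both parallel lines with radius 14.1 puts C and A at K ± 14.1·n: C = (0.49208, 14.091), A = (-0.49208, -14.091). Equal radii place R and P the same way about H: R = H + 14.1·n = (67.451, 11.753), P = H − 14.1·n = (66.467, -16.430). Then cos ∠RCH = CR·CH / (|CR||CH|), giving 11.884°.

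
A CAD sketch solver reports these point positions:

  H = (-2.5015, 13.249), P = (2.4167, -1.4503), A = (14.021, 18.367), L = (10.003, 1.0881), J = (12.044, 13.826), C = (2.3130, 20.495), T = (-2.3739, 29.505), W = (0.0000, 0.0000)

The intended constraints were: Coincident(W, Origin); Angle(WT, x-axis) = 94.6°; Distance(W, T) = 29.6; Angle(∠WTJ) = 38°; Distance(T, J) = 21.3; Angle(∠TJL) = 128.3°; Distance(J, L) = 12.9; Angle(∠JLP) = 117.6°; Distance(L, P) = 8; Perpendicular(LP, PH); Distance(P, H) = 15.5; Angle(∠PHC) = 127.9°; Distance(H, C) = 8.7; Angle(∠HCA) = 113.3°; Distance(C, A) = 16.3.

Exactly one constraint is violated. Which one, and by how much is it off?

Distance(C, A) = 16.3 — off by 4.40.

W = (0.00, 0.00) ✓; WT at 94.60° ✓; |WT| = 29.60 ✓; ∠WTJ = 38.00° ✓; |TJ| = 21.30 ✓; ∠TJL = 128.3° ✓; |JL| = 12.90 ✓; ∠JLP = 117.6° ✓; |LP| = 8.000 ✓; ∠(LP, PH) = 90.00° ✓; |PH| = 15.50 ✓; ∠PHC = 127.9° ✓; |HC| = 8.700 ✓; ∠HCA = 113.3° ✓; |CA| = 11.90 ✗.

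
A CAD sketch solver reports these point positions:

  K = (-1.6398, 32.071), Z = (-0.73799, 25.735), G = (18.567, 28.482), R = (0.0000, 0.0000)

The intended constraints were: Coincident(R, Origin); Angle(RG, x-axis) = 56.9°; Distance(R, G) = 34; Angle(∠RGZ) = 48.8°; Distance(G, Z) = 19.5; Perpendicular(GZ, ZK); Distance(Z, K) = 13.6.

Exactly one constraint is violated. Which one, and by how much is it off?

Distance(Z, K) = 13.6 — off by 7.20.

R = (0.00, 0.00) ✓; RG at 56.90° ✓; |RG| = 34.00 ✓; ∠RGZ = 48.80° ✓; |GZ| = 19.50 ✓; ∠(GZ, ZK) = 90.00° ✓; |ZK| = 6.400 ✗.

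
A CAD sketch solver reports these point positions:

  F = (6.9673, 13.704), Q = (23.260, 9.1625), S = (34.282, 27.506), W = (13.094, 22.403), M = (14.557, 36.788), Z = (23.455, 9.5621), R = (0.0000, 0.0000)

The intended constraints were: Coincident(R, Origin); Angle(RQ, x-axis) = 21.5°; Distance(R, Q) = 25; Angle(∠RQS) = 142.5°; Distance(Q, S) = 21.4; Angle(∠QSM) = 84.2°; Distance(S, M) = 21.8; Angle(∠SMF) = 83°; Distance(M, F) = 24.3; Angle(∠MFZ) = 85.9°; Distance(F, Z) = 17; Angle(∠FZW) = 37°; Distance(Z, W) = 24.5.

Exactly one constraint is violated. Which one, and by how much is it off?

Distance(Z, W) = 24.5 — off by 8.00.

R = (0.00, 0.00) ✓; RQ at 21.50° ✓; |RQ| = 25.00 ✓; ∠RQS = 142.5° ✓; |QS| = 21.40 ✓; ∠QSM = 84.20° ✓; |SM| = 21.80 ✓; ∠SMF = 83.00° ✓; |MF| = 24.30 ✓; ∠MFZ = 85.90° ✓; |FZ| = 17.00 ✓; ∠FZW = 37.00° ✓; |ZW| = 16.50 ✗.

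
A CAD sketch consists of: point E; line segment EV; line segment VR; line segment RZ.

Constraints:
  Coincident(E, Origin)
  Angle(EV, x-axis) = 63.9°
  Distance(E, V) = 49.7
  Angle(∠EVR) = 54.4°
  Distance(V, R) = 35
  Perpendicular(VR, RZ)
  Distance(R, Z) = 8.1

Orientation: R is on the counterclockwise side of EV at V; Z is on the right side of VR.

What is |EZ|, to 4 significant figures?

48.89

E is at the origin; EV runs at 63.9° with length 49.7, so V = 49.7·(cos 63.9°, sin 63.9°) = (21.86, 44.63). ∠EVR = 54.4°, so VR runs at 63.9° + (180° − 54.4°) = 189.5° from the x-axis; with |VR| = 35.0, R = V + 35.0·(cos 189.5°, sin 189.5°) = (-12.66, 38.86). VR is perpendicular to RZ; with |RZ| = 8.1 on the right of VR, Z = R + 8.1·(-0.1650, 0.9863) = (-13.99, 46.84). Then |EZ| = |Z − E| = 48.89.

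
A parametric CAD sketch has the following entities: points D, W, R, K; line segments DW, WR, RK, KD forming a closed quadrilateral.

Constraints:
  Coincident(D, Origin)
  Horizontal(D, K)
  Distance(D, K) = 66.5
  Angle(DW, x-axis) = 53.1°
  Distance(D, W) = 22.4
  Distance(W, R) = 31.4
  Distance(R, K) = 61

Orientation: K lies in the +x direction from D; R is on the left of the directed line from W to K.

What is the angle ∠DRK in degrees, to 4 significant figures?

70.65°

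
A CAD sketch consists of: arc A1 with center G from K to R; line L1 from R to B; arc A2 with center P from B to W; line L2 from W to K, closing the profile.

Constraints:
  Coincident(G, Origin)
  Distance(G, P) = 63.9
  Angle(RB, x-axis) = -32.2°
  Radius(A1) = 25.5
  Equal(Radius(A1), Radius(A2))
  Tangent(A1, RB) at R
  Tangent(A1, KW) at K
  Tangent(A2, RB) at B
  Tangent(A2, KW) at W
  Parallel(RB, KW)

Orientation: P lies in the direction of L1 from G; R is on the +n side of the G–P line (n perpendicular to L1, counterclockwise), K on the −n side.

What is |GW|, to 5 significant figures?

68.800

The slot axis is L1's direction at -32.2°, so u = (cos -32.2°, sin -32.2°) = (0.84619, -0.53288) and n = (−sin -32.2°, cos -32.2°) = (0.53288, 0.84619). G is at the origin and P lies 63.9 along u from G, so P = 63.9·u = (54.072, -34.051). Tangency of A1 to both parallel lines with radius 25.5 puts R and K at G ± 25.5·n: R = (13.588, 21.578), K = (-13.588, -21.578). Equal radii place B and W the same way about P: B = P + 25.5·n = (67.660, -12.473), W = P − 25.5·n = (40.483, -55.629). Then |GW| = |W − G| = 68.800.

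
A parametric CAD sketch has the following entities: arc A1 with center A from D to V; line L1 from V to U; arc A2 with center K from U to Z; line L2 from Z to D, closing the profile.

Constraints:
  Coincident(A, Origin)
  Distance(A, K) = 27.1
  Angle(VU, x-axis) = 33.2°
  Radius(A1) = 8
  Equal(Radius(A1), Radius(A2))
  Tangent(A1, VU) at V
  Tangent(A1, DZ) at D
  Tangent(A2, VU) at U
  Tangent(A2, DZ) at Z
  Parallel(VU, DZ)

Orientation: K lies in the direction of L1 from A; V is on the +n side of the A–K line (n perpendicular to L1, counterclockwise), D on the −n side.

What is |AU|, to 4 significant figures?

28.26

Tangency of A1 to both parallel lines with radius 8.0 puts V and D at A ± 8.0·n: V = (-4.381, 6.694), D = (4.381, -6.694). Equal radii place U and Z the same way about K: U = K + 8.0·n = (18.30, 21.53), Z = K − 8.0·n = (27.06, 8.145). Then |AU| = |U − A| = 28.26.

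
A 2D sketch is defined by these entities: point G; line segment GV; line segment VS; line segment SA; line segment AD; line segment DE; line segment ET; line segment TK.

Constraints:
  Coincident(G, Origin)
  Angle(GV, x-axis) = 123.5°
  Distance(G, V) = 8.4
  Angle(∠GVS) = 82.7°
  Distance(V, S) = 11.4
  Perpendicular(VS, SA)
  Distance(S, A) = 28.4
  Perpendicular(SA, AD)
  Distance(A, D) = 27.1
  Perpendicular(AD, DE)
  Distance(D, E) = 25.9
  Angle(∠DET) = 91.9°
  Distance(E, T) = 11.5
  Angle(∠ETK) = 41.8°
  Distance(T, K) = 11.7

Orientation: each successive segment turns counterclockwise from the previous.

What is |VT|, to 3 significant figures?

4.71

The perpendicularity gives DE at right angles to AD, so DE runs at 131°; with |DE| = 25.9, E = (8.88, 15.4). ∠DET = 91.9° gives ET at -141° from the x-axis; with |ET| = 11.5, T = (-0.0677, 8.15). Then |VT| = |T − V| = 4.71.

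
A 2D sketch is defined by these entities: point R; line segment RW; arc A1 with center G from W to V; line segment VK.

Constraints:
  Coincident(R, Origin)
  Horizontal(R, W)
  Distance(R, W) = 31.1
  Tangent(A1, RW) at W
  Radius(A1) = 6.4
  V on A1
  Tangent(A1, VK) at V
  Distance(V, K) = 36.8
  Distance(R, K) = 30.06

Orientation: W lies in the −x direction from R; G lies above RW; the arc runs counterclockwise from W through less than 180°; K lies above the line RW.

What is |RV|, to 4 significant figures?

26.36

Checks: |GV| = 6.400 ✓; ∠(GV, VK) = 90.00° ✓; |VK| = 36.80 ✓; |RK| = 30.06 ✓.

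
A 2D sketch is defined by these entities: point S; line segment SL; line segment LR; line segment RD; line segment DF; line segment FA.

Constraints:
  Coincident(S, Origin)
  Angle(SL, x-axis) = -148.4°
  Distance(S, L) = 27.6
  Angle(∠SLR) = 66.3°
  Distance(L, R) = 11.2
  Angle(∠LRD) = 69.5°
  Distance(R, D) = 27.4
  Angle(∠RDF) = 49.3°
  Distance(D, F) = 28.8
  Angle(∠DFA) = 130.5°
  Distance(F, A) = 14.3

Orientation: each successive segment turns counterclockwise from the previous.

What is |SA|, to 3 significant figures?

42.4

S is at the origin; SL runs at -148.4° with length 27.6, so L = (-23.5, -14.5). ∠SLR = 66.3° gives LR at -34.7° from the x-axis; with |LR| = 11.2, R = (-14.3, -20.8). ∠LRD = 69.5° gives RD at 75.8° from the x-axis; with |RD| = 27.4, D = (-7.58, 5.72). ∠RDF = 49.3° gives DF at -154° from the x-axis; with |DF| = 28.8, F = (-33.4, -7.13). ∠DFA = 130.5° gives FA at -104° from the x-axis; with |FA| = 14.3, A = (-36.8, -21.0). Then |SA| = |A − S| = 42.4.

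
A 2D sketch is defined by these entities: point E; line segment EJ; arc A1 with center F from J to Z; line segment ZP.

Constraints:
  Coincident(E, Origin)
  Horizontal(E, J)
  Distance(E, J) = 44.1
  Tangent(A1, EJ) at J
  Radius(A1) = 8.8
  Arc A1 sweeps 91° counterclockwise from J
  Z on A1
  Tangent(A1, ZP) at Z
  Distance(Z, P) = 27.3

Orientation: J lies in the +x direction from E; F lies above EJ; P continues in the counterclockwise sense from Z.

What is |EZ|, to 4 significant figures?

53.65

A1 meets EJ tangentially, so FJ is at right angles to EJ, so F = J + (0, 8.8) = (44.10, 8.800). On A1, J sits at bearing -90° from F; a 91° counterclockwise sweep puts Z at bearing 1°, so Z = F + 8.8·(cos 1°, sin 1°) = (52.90, 8.954). Then |EZ| = |Z − E| = 53.65.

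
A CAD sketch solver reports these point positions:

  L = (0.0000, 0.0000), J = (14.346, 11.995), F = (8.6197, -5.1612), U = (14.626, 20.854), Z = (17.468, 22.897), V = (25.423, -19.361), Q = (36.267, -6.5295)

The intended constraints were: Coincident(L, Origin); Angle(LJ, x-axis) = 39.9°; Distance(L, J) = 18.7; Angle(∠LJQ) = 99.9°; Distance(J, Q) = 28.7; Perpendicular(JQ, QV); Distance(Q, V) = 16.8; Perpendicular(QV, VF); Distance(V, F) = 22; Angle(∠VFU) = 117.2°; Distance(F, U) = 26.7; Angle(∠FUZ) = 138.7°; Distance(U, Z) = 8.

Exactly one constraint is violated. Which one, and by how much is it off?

Distance(U, Z) = 8 — off by 4.50.

L = (0.00, 0.00) ✓; LJ at 39.90° ✓; |LJ| = 18.70 ✓; ∠LJQ = 99.90° ✓; |JQ| = 28.70 ✓; ∠(JQ, QV) = 90.00° ✓; |QV| = 16.80 ✓; ∠(QV, VF) = 90.00° ✓; |VF| = 22.00 ✓; ∠VFU = 117.2° ✓; |FU| = 26.70 ✓; ∠FUZ = 138.7° ✓; |UZ| = 3.500 ✗.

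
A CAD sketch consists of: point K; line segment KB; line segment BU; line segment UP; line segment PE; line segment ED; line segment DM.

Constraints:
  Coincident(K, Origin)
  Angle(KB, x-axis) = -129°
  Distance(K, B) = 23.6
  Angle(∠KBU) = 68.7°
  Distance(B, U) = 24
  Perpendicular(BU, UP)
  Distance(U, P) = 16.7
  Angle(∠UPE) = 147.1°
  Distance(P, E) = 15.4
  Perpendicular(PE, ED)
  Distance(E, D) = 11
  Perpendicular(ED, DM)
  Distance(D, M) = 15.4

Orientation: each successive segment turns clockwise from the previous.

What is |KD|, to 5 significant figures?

2.7393

K is at the origin; KB runs at -129.0° with length 23.6, so B = (-14.852, -18.341). ∠KBU = 68.7° gives BU at 119.70° from the x-axis; with |BU| = 24.0, U = (-26.743, 2.5065). BU ⟂ UP, so UP runs at 29.700°; with |UP| = 16.7, P = (-12.237, 10.781). ∠UPE = 147.1° gives PE at -3.2000° from the x-axis; with |PE| = 15.4, E = (3.1392, 9.9210). PE ⟂ ED, so ED runs at -93.200°; with |ED| = 11.0, D = (2.5251, -1.0618). Then |KD| = |D − K| = 2.7393.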